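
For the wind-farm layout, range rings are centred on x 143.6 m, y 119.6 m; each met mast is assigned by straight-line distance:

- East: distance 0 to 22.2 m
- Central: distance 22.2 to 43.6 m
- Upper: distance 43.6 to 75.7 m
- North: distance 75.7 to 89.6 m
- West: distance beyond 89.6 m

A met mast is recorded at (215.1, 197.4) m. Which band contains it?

West

Distance = √((215.1−143.6)² + (197.4−119.6)²) = √(5112.250 + 6052.840) = 105.665 m.
89.6 ≤ 105.665 < ∞ → West.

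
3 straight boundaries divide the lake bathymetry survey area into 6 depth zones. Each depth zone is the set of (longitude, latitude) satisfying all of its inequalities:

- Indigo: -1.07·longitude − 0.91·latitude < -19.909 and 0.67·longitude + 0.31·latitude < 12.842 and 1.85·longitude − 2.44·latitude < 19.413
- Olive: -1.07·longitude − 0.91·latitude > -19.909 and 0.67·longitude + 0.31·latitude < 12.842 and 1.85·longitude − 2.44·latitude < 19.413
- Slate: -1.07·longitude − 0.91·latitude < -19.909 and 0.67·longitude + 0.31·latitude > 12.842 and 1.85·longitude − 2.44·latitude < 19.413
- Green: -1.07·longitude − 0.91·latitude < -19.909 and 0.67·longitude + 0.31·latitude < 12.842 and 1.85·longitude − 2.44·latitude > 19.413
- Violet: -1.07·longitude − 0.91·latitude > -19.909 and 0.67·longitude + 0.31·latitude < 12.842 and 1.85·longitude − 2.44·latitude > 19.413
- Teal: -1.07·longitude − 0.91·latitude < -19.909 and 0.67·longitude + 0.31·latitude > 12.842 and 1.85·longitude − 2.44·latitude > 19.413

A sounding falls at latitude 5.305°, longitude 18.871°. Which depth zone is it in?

-1.07·18.871 − 0.91·5.305 = -25.020, which is < -19.909
0.67·18.871 + 0.31·5.305 = 14.288, which is > 12.842
1.85·18.871 − 2.44·5.305 = 21.967, which is > 19.413
This sign pattern matches Teal.

Teal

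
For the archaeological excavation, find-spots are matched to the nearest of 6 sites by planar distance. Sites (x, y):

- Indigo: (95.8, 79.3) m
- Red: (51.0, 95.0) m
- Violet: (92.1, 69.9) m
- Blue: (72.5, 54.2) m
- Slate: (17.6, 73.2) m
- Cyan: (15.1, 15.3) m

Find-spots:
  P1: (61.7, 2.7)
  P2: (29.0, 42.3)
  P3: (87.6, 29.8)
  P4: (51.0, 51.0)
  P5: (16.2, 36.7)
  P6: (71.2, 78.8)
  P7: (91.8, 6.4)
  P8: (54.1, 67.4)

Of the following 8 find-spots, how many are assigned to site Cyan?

3

P1 → Cyan
P2 → Cyan
P3 → Blue
P4 → Blue
P5 → Cyan
P6 → Violet
P7 → Blue
P8 → Blue
3 of the 8 go to Cyan.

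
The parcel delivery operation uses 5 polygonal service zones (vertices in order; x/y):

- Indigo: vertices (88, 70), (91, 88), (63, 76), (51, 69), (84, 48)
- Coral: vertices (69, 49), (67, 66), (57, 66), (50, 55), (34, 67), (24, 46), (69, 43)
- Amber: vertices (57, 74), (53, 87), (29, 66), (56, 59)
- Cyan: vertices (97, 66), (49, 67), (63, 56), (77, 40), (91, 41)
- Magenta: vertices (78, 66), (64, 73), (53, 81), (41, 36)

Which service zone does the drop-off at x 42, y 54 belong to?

Cast a ray rightward from (42, 54). For each polygon, the edges (by vertex number in listed order) whose endpoints lie on opposite sides of y = 54, where each meets that height, and whether that is right or left of the point:
Indigo: 4–5 at x≈74.6 (right), 5–1 at x≈85.1 (right) → 2 crossings.
Coral: 1–2 at x≈68.4 (right), 5–6 at x≈27.8 (left) → 1 crossing.
Amber: no edge straddles that height → 0 crossings.
Cyan: 3–4 at x≈64.8 (right), 5–1 at x≈94.1 (right) → 2 crossings.
Magenta: 3–4 at x≈45.8 (right), 4–1 at x≈63.2 (right) → 2 crossings.
Only Coral has an odd count, so the point is inside Coral.

Coral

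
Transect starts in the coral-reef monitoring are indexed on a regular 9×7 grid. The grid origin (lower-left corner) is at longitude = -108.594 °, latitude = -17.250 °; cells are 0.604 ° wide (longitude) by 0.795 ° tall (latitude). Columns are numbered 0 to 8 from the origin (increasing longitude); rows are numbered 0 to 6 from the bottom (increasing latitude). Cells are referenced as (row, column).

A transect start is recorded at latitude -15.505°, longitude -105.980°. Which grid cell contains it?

(2, 4)

Column index: ⌊(-105.980 − -108.594) / 0.604⌋ = ⌊4.328⌋ = 4
Row offset from origin: ⌊(-15.505 − -17.250) / 0.795⌋ = ⌊2.195⌋ = 2 → row 2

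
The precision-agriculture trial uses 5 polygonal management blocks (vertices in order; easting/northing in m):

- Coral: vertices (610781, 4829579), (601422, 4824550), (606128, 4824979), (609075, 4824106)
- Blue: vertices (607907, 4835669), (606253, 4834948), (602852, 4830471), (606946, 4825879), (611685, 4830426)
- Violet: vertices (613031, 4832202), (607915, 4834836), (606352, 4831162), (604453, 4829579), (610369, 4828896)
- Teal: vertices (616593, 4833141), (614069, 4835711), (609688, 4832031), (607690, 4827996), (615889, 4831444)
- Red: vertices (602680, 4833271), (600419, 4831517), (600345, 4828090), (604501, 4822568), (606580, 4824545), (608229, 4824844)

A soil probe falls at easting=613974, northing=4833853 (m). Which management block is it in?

Cast a ray rightward from (613974, 4833853). For each polygon, the edges (by vertex number in listed order) whose endpoints lie on opposite sides of northing = 4833853, where each meets that height, and whether that is right or left of the point:
Coral: no edge straddles that height → 0 crossings.
Blue: 2–3 at easting≈605421.2 (left), 5–1 at easting≈609215.6 (left) → 0 crossings.
Violet: 1–2 at easting≈609824.3 (left), 2–3 at easting≈607496.8 (left) → 0 crossings.
Teal: 1–2 at easting≈615893.7 (right), 2–3 at easting≈611857.1 (left) → 1 crossing.
Red: no edge straddles that height → 0 crossings.
Only Teal has an odd count, so the point is inside Teal.

Teal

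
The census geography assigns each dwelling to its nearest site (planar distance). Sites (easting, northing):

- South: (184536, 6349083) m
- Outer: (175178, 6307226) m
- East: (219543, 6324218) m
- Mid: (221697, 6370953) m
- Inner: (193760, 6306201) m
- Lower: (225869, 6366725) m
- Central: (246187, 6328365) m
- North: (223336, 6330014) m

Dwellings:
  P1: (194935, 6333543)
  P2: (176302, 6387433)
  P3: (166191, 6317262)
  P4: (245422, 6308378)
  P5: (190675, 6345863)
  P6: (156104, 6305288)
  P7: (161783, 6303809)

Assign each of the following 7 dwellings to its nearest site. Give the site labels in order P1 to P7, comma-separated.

South, South, Outer, Central, South, Outer, Outer

P1 → South (d²=349630801.00)
P2 → South (d²=1538521256.00)
P3 → Outer (d²=181487465.00)
P4 → Central (d²=400065394.00)
P5 → South (d²=48055721.00)
P6 → Outer (d²=367573320.00)
P7 → Outer (d²=191101914.00)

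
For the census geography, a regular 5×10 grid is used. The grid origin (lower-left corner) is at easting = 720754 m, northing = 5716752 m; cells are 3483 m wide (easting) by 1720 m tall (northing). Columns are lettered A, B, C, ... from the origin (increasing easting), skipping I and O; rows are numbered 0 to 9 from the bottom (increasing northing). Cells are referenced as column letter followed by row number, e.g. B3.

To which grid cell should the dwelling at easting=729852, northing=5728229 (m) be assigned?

Column index: ⌊(729852 − 720754) / 3483⌋ = ⌊2.612⌋ = 2 → column C
Row offset from origin: ⌊(5728229 − 5716752) / 1720⌋ = ⌊6.673⌋ = 6 → row 6

C6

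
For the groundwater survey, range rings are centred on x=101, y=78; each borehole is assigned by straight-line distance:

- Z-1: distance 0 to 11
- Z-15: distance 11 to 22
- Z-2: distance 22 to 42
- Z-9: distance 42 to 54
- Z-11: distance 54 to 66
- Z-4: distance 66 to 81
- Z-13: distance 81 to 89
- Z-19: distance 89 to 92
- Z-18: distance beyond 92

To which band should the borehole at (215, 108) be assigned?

Z-18

Distance = √((215−101)² + (108−78)²) = √(12996.000 + 900.000) = 117.881.
92 ≤ 117.881 < ∞ → Z-18.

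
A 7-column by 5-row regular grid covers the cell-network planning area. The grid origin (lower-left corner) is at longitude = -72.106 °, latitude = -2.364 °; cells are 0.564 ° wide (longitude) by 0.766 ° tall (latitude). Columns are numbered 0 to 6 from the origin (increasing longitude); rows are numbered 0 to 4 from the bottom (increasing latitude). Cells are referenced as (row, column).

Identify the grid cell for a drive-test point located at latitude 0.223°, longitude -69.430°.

(3, 4)

Column index: ⌊(-69.430 − -72.106) / 0.564⌋ = ⌊4.745⌋ = 4
Row offset from origin: ⌊(0.223 − -2.364) / 0.766⌋ = ⌊3.377⌋ = 3 → row 3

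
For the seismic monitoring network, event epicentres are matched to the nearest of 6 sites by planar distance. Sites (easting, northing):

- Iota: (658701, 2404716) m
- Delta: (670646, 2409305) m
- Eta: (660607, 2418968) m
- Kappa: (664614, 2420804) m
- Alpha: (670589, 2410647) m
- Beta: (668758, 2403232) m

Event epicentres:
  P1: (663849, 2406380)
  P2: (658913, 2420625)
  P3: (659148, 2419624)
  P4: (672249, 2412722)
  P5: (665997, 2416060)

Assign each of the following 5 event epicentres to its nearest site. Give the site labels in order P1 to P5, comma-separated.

P1 → Iota (d²=29270800.00)
P2 → Eta (d²=5615285.00)
P3 → Eta (d²=2559017.00)
P4 → Alpha (d²=7061225.00)
P5 → Kappa (d²=24418225.00)

Iota, Eta, Eta, Alpha, Kappa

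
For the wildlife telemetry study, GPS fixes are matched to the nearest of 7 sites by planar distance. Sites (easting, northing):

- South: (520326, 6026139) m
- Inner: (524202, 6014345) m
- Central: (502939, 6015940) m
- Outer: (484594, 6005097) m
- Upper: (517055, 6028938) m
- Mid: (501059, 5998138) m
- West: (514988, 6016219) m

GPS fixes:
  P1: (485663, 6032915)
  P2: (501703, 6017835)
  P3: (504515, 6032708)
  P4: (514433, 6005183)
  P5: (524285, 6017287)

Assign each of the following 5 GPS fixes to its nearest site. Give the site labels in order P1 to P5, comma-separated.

P1 → Central (d²=586610801.00)
P2 → Central (d²=5118721.00)
P3 → Upper (d²=171464500.00)
P4 → West (d²=122101321.00)
P5 → Inner (d²=8662253.00)

Central, Central, Upper, West, Inner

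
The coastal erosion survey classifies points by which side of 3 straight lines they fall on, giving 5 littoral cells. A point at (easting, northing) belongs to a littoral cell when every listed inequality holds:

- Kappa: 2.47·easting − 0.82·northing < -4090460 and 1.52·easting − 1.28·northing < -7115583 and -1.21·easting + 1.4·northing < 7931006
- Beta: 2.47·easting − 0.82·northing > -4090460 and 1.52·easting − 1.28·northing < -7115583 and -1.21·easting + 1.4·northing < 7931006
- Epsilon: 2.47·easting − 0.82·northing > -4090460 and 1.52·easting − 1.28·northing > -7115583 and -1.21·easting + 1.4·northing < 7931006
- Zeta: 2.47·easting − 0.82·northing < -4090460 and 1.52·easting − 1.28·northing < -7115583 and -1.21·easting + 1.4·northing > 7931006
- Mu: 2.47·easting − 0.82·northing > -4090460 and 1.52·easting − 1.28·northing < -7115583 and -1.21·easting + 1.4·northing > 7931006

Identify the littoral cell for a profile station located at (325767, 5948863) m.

2.47·325767 − 0.82·5948863 = -4073423.170, which is > -4090460
1.52·325767 − 1.28·5948863 = -7119378.800, which is < -7115583
-1.21·325767 + 1.4·5948863 = 7934230.130, which is > 7931006
This sign pattern matches Mu.

Mu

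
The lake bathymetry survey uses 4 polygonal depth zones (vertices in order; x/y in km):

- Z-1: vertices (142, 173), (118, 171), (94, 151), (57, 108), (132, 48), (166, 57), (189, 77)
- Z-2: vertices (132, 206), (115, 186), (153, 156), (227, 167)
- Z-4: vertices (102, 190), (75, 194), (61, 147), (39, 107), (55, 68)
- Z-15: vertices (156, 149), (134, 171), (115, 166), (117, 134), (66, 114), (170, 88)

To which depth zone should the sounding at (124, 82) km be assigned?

Z-1

Cast a ray rightward from (124, 82). For each polygon, the edges (by vertex number in listed order) whose endpoints lie on opposite sides of y = 82, where each meets that height, and whether that is right or left of the point:
Z-1: 4–5 at x≈89.5 (left), 7–1 at x≈186.6 (right) → 1 crossing.
Z-2: no edge straddles that height → 0 crossings.
Z-4: 4–5 at x≈49.3 (left), 5–1 at x≈60.4 (left) → 0 crossings.
Z-15: no edge straddles that height → 0 crossings.
Only Z-1 has an odd count, so the point is inside Z-1.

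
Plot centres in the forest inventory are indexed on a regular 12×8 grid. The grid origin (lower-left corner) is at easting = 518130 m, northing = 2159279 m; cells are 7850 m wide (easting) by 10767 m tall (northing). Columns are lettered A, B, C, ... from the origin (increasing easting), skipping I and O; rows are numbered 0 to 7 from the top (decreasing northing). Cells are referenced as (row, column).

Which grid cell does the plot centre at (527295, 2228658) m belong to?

Column index: ⌊(527295 − 518130) / 7850⌋ = ⌊1.168⌋ = 1 → column B
Row offset from origin: ⌊(2228658 − 2159279) / 10767⌋ = ⌊6.444⌋ = 6 → row 1 (counted from top)

(1, B)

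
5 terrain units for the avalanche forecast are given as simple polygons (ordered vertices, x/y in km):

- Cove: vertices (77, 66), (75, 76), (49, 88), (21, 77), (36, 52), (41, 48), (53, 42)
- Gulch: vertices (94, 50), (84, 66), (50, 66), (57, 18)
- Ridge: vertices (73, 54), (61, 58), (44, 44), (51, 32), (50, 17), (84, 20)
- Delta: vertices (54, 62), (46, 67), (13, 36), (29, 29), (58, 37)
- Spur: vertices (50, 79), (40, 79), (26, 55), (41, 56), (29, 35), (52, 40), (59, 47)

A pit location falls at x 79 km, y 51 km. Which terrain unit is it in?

Cast a ray rightward from (79, 51). For each polygon, the edges (by vertex number in listed order) whose endpoints lie on opposite sides of y = 51, where each meets that height, and whether that is right or left of the point:
Cove: 5–6 at x≈37.2 (left), 7–1 at x≈62.0 (left) → 0 crossings.
Gulch: 1–2 at x≈93.4 (right), 3–4 at x≈52.2 (left) → 1 crossing.
Ridge: 2–3 at x≈52.5 (left), 6–1 at x≈74.0 (left) → 0 crossings.
Delta: 2–3 at x≈29.0 (left), 5–1 at x≈55.8 (left) → 0 crossings.
Spur: 4–5 at x≈38.1 (left), 7–1 at x≈57.9 (left) → 0 crossings.
Only Gulch has an odd count, so the point is inside Gulch.

Gulch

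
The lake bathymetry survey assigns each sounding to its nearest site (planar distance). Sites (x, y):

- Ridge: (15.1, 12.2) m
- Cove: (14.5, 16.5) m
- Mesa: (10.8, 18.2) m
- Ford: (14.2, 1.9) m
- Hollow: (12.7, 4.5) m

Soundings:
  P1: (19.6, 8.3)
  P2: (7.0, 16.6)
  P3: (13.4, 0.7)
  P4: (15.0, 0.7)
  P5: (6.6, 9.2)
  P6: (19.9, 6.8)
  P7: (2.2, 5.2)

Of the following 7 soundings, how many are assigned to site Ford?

P1 → Ridge
P2 → Mesa
P3 → Ford
P4 → Ford
P5 → Hollow
P6 → Ridge
P7 → Hollow
2 of the 7 go to Ford.

2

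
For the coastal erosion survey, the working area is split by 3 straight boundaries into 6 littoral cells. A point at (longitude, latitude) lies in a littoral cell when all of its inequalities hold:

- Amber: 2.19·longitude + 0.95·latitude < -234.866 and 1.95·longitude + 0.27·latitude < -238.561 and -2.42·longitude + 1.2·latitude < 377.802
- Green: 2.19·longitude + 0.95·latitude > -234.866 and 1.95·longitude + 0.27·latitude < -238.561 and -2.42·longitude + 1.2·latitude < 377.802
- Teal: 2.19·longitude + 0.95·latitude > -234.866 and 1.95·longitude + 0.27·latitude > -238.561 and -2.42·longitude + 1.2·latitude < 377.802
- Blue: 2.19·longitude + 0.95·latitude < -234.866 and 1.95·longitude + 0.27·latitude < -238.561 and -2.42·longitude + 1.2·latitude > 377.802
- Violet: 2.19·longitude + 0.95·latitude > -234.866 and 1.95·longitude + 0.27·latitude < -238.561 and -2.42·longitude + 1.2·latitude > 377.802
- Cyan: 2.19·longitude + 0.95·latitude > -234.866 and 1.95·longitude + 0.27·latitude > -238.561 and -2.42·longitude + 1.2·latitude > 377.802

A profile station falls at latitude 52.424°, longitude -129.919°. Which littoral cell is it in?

2.19·-129.919 + 0.95·52.424 = -234.720, which is > -234.866
1.95·-129.919 + 0.27·52.424 = -239.188, which is < -238.561
-2.42·-129.919 + 1.2·52.424 = 377.313, which is < 377.802
This sign pattern matches Green.

Green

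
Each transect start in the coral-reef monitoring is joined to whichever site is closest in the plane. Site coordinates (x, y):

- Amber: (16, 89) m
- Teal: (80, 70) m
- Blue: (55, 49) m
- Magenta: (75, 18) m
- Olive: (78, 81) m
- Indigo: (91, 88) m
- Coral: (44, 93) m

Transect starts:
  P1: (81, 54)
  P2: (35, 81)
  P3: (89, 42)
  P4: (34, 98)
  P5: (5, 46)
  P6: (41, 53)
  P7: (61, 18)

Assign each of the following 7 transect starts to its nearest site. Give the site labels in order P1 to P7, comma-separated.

P1 → Teal (d²=257.00)
P2 → Coral (d²=225.00)
P3 → Magenta (d²=772.00)
P4 → Coral (d²=125.00)
P5 → Amber (d²=1970.00)
P6 → Blue (d²=212.00)
P7 → Magenta (d²=196.00)

Teal, Coral, Magenta, Coral, Amber, Blue, Magenta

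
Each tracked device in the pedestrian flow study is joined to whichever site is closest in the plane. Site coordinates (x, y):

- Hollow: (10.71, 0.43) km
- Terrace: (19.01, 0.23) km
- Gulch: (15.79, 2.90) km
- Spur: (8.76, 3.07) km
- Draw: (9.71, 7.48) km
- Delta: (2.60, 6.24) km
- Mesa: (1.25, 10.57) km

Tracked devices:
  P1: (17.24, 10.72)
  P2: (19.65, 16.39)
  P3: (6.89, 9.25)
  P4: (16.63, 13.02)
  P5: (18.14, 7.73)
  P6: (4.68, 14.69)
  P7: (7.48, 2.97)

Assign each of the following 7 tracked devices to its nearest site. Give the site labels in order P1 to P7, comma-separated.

Gulch, Draw, Draw, Draw, Gulch, Mesa, Spur

P1 → Gulch (d²=63.25)
P2 → Draw (d²=178.19)
P3 → Draw (d²=11.09)
P4 → Draw (d²=78.58)
P5 → Gulch (d²=28.85)
P6 → Mesa (d²=28.74)
P7 → Spur (d²=1.65)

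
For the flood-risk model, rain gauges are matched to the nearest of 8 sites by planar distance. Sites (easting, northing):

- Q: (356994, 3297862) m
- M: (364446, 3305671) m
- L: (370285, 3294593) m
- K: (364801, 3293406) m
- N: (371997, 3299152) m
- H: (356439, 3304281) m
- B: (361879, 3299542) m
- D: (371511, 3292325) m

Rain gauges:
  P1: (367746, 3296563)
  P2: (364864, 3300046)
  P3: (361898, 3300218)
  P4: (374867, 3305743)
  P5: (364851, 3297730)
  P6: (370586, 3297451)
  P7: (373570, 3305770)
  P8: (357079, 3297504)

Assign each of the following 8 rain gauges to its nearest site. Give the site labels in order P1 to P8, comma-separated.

L, B, B, N, B, N, N, Q

P1 → L (d²=10327421.00)
P2 → B (d²=9164241.00)
P3 → B (d²=457337.00)
P4 → N (d²=51678181.00)
P5 → B (d²=12116128.00)
P6 → N (d²=4884322.00)
P7 → N (d²=46272253.00)
P8 → Q (d²=135389.00)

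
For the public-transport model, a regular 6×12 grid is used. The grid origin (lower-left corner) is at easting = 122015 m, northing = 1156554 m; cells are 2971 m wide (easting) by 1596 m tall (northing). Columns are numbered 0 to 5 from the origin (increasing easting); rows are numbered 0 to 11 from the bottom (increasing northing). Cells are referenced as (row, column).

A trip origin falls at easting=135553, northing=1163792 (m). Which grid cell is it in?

(4, 4)

Column index: ⌊(135553 − 122015) / 2971⌋ = ⌊4.557⌋ = 4
Row offset from origin: ⌊(1163792 − 1156554) / 1596⌋ = ⌊4.535⌋ = 4 → row 4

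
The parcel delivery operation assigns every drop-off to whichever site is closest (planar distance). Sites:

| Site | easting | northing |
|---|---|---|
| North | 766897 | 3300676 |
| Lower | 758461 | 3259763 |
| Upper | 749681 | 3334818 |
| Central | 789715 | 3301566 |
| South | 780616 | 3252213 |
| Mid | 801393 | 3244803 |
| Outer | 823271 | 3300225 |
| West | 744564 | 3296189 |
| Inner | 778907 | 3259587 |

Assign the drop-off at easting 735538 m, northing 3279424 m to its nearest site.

Squared distances to each site:
North: 1435034385.000; Lower: 912018850.000; Upper: 3268519685.000; Central: 3425415493.000; South: 2772464605.000; Mid: 5535494666.000; Outer: 8129760890.000; West: 362533901.000; Inner: 2274376730.000.
Minimum at West.

West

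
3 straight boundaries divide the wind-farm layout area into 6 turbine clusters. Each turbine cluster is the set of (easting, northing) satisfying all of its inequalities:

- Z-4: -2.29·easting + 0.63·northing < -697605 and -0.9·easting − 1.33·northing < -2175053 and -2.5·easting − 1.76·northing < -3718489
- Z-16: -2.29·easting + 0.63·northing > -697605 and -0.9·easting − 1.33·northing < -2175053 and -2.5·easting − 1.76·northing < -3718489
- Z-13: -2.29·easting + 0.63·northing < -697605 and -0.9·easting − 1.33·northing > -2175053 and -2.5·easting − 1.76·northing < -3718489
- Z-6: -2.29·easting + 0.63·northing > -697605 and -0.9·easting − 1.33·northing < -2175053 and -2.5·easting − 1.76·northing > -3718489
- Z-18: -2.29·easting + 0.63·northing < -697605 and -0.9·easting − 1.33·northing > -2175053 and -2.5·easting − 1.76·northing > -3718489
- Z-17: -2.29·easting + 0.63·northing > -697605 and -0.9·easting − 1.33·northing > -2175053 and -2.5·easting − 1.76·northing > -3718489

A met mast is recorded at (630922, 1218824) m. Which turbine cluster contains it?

Z-16

-2.29·630922 + 0.63·1218824 = -676952.260, which is > -697605
-0.9·630922 − 1.33·1218824 = -2188865.720, which is < -2175053
-2.5·630922 − 1.76·1218824 = -3722435.240, which is < -3718489
This sign pattern matches Z-16.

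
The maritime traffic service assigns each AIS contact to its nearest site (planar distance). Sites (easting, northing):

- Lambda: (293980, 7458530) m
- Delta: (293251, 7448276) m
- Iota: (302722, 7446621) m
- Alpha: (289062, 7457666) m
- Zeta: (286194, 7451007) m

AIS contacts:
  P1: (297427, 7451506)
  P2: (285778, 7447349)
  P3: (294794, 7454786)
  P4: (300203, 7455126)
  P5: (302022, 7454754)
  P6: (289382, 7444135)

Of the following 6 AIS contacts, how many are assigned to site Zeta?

1

P1 → Delta
P2 → Zeta
P3 → Lambda
P4 → Lambda
P5 → Iota
P6 → Delta
1 of the 6 goes to Zeta.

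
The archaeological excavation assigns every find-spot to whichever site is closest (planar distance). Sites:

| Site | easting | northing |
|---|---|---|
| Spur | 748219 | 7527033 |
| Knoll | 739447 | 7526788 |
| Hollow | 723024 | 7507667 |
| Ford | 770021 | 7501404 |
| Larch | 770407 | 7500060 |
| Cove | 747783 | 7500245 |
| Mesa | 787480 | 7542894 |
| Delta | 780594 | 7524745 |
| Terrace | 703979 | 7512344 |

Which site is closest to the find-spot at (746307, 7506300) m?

Cove

Squared distances to each site:
Spur: 433513033.000; Knoll: 466817744.000; Hollow: 543966778.000; Ford: 586324612.000; Larch: 619747600.000; Cove: 38841601.000; Mesa: 3034336765.000; Delta: 1515816394.000; Terrace: 1828189520.000.
Minimum at Cove.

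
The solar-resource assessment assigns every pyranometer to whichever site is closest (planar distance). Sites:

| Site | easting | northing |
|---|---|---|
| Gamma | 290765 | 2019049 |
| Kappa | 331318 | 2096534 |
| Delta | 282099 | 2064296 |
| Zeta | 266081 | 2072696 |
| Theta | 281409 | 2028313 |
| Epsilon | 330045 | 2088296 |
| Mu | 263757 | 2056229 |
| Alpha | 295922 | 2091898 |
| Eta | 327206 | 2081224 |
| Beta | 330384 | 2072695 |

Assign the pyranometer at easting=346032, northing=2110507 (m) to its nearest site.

Kappa

Squared distances to each site:
Gamma: 11419007053.000; Kappa: 411746525.000; Delta: 6222885010.000; Zeta: 7821834122.000; Theta: 10931985765.000; Epsilon: 748912690.000; Mu: 9715276909.000; Alpha: 2857306981.000; Eta: 1211912365.000; Beta: 1674607248.000.
Minimum at Kappa.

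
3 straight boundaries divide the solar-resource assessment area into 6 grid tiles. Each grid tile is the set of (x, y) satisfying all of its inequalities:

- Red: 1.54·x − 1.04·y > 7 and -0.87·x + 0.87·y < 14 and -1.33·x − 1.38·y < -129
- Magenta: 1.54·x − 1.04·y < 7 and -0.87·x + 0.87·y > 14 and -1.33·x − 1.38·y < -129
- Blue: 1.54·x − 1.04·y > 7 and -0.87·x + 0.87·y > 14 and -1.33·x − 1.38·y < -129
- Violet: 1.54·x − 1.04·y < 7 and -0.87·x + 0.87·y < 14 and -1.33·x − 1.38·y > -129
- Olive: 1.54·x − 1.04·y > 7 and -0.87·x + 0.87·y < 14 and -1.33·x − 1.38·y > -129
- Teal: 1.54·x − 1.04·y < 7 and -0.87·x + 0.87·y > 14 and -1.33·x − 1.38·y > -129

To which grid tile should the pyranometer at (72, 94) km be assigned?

1.54·72 − 1.04·94 = 13.120, which is > 7
-0.87·72 + 0.87·94 = 19.140, which is > 14
-1.33·72 − 1.38·94 = -225.480, which is < -129
This sign pattern matches Blue.

Blue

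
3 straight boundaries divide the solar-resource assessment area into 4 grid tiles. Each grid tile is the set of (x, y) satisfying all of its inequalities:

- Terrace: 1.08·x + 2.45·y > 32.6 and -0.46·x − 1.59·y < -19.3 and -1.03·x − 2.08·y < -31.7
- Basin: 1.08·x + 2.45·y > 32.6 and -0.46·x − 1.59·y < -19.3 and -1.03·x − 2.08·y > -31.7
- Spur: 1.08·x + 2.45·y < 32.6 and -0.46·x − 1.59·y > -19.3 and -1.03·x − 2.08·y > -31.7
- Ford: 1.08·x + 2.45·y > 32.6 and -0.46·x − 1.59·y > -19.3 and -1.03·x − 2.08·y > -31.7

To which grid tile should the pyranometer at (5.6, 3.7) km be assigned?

Spur

1.08·5.6 + 2.45·3.7 = 15.113, which is < 32.6
-0.46·5.6 − 1.59·3.7 = -8.459, which is > -19.3
-1.03·5.6 − 2.08·3.7 = -13.464, which is > -31.7
This sign pattern matches Spur.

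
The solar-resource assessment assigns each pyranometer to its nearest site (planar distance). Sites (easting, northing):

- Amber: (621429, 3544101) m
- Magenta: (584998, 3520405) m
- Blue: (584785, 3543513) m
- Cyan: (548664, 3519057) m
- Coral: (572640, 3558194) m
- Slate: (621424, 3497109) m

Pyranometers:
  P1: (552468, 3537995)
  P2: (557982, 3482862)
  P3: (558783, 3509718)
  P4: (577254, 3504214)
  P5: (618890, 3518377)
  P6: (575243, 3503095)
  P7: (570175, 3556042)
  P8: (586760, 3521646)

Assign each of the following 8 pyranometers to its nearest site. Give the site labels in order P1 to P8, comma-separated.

P1 → Cyan (d²=373118260.00)
P2 → Cyan (d²=1396903149.00)
P3 → Cyan (d²=189611082.00)
P4 → Magenta (d²=322118017.00)
P5 → Slate (d²=458748980.00)
P6 → Magenta (d²=394796125.00)
P7 → Coral (d²=10707329.00)
P8 → Magenta (d²=4644725.00)

Cyan, Cyan, Cyan, Magenta, Slate, Magenta, Coral, Magenta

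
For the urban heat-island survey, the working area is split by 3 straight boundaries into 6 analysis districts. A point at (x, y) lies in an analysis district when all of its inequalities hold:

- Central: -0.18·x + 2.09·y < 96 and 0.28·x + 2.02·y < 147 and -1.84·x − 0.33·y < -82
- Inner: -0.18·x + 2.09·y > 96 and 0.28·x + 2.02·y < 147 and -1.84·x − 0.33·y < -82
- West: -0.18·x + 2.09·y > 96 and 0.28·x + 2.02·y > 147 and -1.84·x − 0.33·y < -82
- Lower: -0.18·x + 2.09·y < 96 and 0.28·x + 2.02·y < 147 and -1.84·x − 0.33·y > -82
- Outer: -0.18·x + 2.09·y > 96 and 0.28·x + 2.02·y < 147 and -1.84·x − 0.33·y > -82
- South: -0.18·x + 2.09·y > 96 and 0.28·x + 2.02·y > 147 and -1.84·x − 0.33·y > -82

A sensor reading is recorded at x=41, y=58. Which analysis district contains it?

Inner

-0.18·41 + 2.09·58 = 113.840, which is > 96
0.28·41 + 2.02·58 = 128.640, which is < 147
-1.84·41 − 0.33·58 = -94.580, which is < -82
This sign pattern matches Inner.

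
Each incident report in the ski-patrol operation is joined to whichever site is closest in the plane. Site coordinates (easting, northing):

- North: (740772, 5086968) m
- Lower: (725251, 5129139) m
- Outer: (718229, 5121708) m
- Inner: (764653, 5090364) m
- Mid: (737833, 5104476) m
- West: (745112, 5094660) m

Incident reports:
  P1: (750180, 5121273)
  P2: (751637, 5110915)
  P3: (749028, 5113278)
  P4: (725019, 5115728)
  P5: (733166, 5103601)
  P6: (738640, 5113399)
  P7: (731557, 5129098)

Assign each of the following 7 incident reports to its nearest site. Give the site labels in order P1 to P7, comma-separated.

P1 → Mid (d²=434587618.00)
P2 → Mid (d²=232011137.00)
P3 → Mid (d²=202803229.00)
P4 → Outer (d²=81864500.00)
P5 → Mid (d²=22546514.00)
P6 → Mid (d²=80271178.00)
P7 → Lower (d²=39767317.00)

Mid, Mid, Mid, Outer, Mid, Mid, Lower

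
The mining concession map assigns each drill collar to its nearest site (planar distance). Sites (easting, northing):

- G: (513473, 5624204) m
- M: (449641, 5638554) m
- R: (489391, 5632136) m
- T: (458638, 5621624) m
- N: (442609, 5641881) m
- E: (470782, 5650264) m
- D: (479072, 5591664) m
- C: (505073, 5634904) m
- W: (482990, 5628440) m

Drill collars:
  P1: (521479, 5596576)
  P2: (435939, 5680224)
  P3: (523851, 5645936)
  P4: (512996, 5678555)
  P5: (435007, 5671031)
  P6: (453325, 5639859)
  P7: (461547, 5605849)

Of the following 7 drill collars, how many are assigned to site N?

P1 → G
P2 → N
P3 → C
P4 → C
P5 → N
P6 → M
P7 → T
2 of the 7 go to N.

2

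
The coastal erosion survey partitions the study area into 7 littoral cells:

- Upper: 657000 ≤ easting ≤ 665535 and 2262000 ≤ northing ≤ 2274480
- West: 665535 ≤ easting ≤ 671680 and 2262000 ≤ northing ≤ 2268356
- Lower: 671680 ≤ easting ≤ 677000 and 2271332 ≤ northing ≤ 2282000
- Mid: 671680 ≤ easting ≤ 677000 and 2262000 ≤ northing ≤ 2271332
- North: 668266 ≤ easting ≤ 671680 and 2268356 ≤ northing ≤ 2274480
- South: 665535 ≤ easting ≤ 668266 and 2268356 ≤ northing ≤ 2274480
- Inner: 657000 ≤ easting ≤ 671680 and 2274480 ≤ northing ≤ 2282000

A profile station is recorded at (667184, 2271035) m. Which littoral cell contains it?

South

The point has easting = 667184 and northing = 2271035.
Only South satisfies 665535 ≤ easting ≤ 668266 and 2268356 ≤ northing ≤ 2274480.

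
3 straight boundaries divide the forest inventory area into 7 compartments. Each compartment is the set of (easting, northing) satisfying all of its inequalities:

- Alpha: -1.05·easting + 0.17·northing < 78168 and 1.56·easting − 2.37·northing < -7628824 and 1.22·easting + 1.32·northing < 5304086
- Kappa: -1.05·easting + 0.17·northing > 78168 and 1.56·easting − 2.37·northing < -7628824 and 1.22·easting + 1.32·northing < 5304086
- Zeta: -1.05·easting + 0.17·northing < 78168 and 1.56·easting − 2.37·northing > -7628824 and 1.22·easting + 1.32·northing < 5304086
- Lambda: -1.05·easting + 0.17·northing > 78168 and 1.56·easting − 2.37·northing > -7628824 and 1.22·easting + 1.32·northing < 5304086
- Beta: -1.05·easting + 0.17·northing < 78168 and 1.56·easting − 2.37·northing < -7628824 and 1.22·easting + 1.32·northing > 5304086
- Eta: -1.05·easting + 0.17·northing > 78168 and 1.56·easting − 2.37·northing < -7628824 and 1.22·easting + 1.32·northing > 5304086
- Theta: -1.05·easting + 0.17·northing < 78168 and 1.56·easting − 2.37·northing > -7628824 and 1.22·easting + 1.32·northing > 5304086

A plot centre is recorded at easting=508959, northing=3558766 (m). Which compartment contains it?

Beta

-1.05·508959 + 0.17·3558766 = 70583.270, which is < 78168
1.56·508959 − 2.37·3558766 = -7640299.380, which is < -7628824
1.22·508959 + 1.32·3558766 = 5318501.100, which is > 5304086
This sign pattern matches Beta.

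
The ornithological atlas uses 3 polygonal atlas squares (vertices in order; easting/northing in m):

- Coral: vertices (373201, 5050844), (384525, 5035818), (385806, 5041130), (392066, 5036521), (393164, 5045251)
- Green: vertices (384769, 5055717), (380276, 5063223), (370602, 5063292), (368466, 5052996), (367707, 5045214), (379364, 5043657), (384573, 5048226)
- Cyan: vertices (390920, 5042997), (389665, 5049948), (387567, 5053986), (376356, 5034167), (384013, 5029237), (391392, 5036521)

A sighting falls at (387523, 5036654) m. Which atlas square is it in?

Cast a ray rightward from (387523, 5036654). For each polygon, the edges (by vertex number in listed order) whose endpoints lie on opposite sides of northing = 5036654, where each meets that height, and whether that is right or left of the point:
Coral: 1–2 at easting≈383895.0 (left), 2–3 at easting≈384726.6 (left), 3–4 at easting≈391885.4 (right), 4–5 at easting≈392082.7 (right) → 2 crossings.
Green: no edge straddles that height → 0 crossings.
Cyan: 3–4 at easting≈377762.8 (left), 6–1 at easting≈391382.3 (right) → 1 crossing.
Only Cyan has an odd count, so the point is inside Cyan.

Cyan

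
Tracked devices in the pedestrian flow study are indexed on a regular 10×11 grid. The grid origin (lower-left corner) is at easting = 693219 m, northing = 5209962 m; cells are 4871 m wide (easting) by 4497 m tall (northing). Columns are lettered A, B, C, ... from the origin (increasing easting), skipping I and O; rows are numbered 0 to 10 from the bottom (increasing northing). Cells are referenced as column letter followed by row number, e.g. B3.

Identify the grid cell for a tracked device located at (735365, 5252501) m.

Column index: ⌊(735365 − 693219) / 4871⌋ = ⌊8.652⌋ = 8 → column J
Row offset from origin: ⌊(5252501 − 5209962) / 4497⌋ = ⌊9.459⌋ = 9 → row 9

J9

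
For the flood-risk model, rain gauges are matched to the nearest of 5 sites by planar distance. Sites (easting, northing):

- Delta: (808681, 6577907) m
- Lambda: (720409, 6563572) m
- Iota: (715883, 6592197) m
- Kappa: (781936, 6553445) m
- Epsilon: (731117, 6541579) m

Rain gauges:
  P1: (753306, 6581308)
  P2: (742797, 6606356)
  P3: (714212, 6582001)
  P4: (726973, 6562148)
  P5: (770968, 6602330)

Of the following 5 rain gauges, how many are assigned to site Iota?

2

P1 → Lambda
P2 → Iota
P3 → Iota
P4 → Lambda
P5 → Delta
2 of the 5 go to Iota.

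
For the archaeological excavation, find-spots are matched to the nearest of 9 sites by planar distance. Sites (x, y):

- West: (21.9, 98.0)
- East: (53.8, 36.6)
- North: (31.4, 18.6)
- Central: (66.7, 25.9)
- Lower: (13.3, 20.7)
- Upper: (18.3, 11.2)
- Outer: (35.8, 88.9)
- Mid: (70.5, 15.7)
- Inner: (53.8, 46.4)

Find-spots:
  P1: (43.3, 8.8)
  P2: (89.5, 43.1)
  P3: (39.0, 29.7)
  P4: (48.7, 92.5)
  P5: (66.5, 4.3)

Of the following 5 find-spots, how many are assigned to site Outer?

1

P1 → North
P2 → Central
P3 → North
P4 → Outer
P5 → Mid
1 of the 5 goes to Outer.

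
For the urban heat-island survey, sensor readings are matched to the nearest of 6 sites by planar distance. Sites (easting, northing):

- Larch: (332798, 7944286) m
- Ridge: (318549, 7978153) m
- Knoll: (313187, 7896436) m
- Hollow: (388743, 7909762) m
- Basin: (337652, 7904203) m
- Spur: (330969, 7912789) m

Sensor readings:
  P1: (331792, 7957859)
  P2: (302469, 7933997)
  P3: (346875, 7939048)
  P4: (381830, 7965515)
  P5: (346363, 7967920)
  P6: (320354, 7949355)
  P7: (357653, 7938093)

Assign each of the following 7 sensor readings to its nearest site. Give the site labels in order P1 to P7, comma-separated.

Larch, Larch, Larch, Larch, Larch, Larch, Larch

P1 → Larch (d²=185238365.00)
P2 → Larch (d²=1025711762.00)
P3 → Larch (d²=225598573.00)
P4 → Larch (d²=2854807465.00)
P5 → Larch (d²=742575181.00)
P6 → Larch (d²=180547897.00)
P7 → Larch (d²=656124274.00)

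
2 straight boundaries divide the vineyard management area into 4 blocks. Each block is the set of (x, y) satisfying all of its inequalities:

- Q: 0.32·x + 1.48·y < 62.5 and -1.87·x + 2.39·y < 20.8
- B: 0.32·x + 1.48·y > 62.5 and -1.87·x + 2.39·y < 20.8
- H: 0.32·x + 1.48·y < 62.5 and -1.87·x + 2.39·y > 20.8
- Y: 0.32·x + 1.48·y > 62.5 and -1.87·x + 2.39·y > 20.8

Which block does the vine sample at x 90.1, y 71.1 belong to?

B

0.32·90.1 + 1.48·71.1 = 134.060, which is > 62.5
-1.87·90.1 + 2.39·71.1 = 1.442, which is < 20.8
This sign pattern matches B.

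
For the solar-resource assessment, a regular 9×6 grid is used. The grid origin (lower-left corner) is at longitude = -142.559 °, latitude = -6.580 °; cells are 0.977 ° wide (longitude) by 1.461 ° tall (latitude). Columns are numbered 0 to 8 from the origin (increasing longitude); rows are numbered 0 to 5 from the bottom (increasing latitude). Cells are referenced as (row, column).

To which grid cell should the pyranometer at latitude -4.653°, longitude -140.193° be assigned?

Column index: ⌊(-140.193 − -142.559) / 0.977⌋ = ⌊2.422⌋ = 2
Row offset from origin: ⌊(-4.653 − -6.580) / 1.461⌋ = ⌊1.319⌋ = 1 → row 1

(1, 2)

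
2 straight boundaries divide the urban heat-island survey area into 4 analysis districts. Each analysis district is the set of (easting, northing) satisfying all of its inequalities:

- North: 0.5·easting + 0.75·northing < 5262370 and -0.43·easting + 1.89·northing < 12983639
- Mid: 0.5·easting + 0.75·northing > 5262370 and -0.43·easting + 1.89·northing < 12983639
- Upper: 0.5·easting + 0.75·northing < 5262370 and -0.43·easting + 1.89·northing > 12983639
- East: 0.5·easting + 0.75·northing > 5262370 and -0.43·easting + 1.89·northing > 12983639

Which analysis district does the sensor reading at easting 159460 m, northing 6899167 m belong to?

0.5·159460 + 0.75·6899167 = 5254105.250, which is < 5262370
-0.43·159460 + 1.89·6899167 = 12970857.830, which is < 12983639
This sign pattern matches North.

North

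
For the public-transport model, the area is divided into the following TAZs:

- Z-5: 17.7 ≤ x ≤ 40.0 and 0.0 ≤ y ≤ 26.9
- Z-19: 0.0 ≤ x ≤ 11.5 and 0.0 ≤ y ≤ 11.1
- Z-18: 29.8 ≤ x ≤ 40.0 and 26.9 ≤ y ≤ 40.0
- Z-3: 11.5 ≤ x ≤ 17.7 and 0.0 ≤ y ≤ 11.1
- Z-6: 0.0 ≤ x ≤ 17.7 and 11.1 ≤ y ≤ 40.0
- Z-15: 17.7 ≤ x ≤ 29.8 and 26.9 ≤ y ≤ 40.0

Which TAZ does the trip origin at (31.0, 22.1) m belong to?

The point has x = 31.0 and y = 22.1.
Only Z-5 satisfies 17.7 ≤ x ≤ 40.0 and 0.0 ≤ y ≤ 26.9.

Z-5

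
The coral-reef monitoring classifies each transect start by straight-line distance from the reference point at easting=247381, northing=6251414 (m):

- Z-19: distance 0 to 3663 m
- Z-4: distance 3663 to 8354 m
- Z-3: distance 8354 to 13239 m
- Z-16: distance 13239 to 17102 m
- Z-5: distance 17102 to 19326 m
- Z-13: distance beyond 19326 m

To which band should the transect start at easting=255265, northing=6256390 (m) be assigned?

Z-3

Distance = √((255265−247381)² + (6256390−6251414)²) = √(62157456.000 + 24760576.000) = 9322.984 m.
8354 ≤ 9322.984 < 13239 → Z-3.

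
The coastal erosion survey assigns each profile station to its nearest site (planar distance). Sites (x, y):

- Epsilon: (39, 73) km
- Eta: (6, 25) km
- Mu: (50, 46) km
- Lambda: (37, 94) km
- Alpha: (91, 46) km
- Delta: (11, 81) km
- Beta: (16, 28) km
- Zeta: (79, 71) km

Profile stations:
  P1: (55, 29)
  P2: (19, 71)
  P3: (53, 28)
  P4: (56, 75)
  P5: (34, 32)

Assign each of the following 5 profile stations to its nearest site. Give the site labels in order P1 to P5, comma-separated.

Mu, Delta, Mu, Epsilon, Beta

P1 → Mu (d²=314.00)
P2 → Delta (d²=164.00)
P3 → Mu (d²=333.00)
P4 → Epsilon (d²=293.00)
P5 → Beta (d²=340.00)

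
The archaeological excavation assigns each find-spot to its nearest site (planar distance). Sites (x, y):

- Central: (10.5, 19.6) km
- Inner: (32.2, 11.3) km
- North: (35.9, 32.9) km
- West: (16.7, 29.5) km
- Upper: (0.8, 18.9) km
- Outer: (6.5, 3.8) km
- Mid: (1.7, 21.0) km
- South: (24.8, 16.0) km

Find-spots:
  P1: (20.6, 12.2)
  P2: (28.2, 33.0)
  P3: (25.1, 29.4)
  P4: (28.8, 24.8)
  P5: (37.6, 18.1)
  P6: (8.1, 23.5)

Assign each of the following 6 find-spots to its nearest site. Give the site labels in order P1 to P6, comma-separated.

South, North, West, South, Inner, Central

P1 → South (d²=32.08)
P2 → North (d²=59.30)
P3 → West (d²=70.57)
P4 → South (d²=93.44)
P5 → Inner (d²=75.40)
P6 → Central (d²=20.97)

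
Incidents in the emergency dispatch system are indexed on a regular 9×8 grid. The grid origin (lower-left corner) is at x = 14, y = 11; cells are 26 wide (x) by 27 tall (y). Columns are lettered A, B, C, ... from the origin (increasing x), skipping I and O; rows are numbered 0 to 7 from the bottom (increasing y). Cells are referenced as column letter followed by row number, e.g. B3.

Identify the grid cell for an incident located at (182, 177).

Column index: ⌊(182 − 14) / 26⌋ = ⌊6.462⌋ = 6 → column G
Row offset from origin: ⌊(177 − 11) / 27⌋ = ⌊6.148⌋ = 6 → row 6

G6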